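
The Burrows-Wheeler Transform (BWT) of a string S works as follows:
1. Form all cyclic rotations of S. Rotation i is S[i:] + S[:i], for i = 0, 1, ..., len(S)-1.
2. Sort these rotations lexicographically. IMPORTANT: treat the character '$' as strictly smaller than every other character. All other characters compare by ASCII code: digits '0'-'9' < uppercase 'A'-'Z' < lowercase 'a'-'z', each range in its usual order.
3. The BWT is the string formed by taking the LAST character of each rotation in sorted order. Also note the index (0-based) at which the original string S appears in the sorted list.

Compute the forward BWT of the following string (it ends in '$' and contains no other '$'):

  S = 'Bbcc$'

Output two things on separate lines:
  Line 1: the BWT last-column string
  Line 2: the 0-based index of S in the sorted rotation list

Answer: c$Bcb
1

Derivation:
All 5 rotations (rotation i = S[i:]+S[:i]):
  rot[0] = Bbcc$
  rot[1] = bcc$B
  rot[2] = cc$Bb
  rot[3] = c$Bbc
  rot[4] = $Bbcc
Sorted (with $ < everything):
  sorted[0] = $Bbcc  (last char: 'c')
  sorted[1] = Bbcc$  (last char: '$')
  sorted[2] = bcc$B  (last char: 'B')
  sorted[3] = c$Bbc  (last char: 'c')
  sorted[4] = cc$Bb  (last char: 'b')
Last column: c$Bcb
Original string S is at sorted index 1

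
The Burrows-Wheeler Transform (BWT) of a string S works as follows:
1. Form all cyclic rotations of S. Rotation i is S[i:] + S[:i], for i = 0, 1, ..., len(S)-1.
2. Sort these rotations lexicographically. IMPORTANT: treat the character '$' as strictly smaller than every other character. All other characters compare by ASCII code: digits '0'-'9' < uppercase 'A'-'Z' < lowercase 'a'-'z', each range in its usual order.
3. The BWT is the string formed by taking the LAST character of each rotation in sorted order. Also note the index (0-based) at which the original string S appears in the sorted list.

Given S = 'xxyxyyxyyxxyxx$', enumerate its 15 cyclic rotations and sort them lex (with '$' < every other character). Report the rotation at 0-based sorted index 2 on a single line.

All 15 rotations (rotation i = S[i:]+S[:i]):
  rot[0] = xxyxyyxyyxxyxx$
  rot[1] = xyxyyxyyxxyxx$x
  rot[2] = yxyyxyyxxyxx$xx
  rot[3] = xyyxyyxxyxx$xxy
  rot[4] = yyxyyxxyxx$xxyx
  rot[5] = yxyyxxyxx$xxyxy
  rot[6] = xyyxxyxx$xxyxyy
  rot[7] = yyxxyxx$xxyxyyx
  rot[8] = yxxyxx$xxyxyyxy
  rot[9] = xxyxx$xxyxyyxyy
  rot[10] = xyxx$xxyxyyxyyx
  rot[11] = yxx$xxyxyyxyyxx
  rot[12] = xx$xxyxyyxyyxxy
  rot[13] = x$xxyxyyxyyxxyx
  rot[14] = $xxyxyyxyyxxyxx
Sorted (with $ < everything):
  sorted[0] = $xxyxyyxyyxxyxx
  sorted[1] = x$xxyxyyxyyxxyx
  sorted[2] = xx$xxyxyyxyyxxy
  sorted[3] = xxyxx$xxyxyyxyy
  sorted[4] = xxyxyyxyyxxyxx$
  sorted[5] = xyxx$xxyxyyxyyx
  sorted[6] = xyxyyxyyxxyxx$x
  sorted[7] = xyyxxyxx$xxyxyy
  sorted[8] = xyyxyyxxyxx$xxy
  sorted[9] = yxx$xxyxyyxyyxx
  sorted[10] = yxxyxx$xxyxyyxy
  sorted[11] = yxyyxxyxx$xxyxy
  sorted[12] = yxyyxyyxxyxx$xx
  sorted[13] = yyxxyxx$xxyxyyx
  sorted[14] = yyxyyxxyxx$xxyx
sorted[2] = xx$xxyxyyxyyxxy

Answer: xx$xxyxyyxyyxxy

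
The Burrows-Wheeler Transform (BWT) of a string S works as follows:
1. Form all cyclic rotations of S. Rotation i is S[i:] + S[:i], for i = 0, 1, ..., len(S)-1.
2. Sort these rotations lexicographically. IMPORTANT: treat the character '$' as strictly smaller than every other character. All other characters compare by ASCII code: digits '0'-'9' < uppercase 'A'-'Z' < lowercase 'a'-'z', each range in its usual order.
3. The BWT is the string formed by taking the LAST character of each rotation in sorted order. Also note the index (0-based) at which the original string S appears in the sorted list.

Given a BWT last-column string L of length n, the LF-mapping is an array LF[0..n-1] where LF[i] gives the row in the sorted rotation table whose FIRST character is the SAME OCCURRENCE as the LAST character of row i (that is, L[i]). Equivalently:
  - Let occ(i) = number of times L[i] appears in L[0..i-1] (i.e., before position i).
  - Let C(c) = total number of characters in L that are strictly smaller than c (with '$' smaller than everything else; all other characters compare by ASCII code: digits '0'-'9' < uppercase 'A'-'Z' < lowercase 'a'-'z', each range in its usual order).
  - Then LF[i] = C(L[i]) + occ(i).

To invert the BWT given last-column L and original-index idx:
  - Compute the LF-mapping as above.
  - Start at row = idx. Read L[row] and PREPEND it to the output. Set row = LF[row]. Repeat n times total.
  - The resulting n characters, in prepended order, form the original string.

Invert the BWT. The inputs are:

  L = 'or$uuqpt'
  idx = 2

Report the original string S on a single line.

Answer: puqturo$

Derivation:
LF mapping: 1 4 0 6 7 3 2 5
Walk LF starting at row 2, prepending L[row]:
  step 1: row=2, L[2]='$', prepend. Next row=LF[2]=0
  step 2: row=0, L[0]='o', prepend. Next row=LF[0]=1
  step 3: row=1, L[1]='r', prepend. Next row=LF[1]=4
  step 4: row=4, L[4]='u', prepend. Next row=LF[4]=7
  step 5: row=7, L[7]='t', prepend. Next row=LF[7]=5
  step 6: row=5, L[5]='q', prepend. Next row=LF[5]=3
  step 7: row=3, L[3]='u', prepend. Next row=LF[3]=6
  step 8: row=6, L[6]='p', prepend. Next row=LF[6]=2
Reversed output: puqturo$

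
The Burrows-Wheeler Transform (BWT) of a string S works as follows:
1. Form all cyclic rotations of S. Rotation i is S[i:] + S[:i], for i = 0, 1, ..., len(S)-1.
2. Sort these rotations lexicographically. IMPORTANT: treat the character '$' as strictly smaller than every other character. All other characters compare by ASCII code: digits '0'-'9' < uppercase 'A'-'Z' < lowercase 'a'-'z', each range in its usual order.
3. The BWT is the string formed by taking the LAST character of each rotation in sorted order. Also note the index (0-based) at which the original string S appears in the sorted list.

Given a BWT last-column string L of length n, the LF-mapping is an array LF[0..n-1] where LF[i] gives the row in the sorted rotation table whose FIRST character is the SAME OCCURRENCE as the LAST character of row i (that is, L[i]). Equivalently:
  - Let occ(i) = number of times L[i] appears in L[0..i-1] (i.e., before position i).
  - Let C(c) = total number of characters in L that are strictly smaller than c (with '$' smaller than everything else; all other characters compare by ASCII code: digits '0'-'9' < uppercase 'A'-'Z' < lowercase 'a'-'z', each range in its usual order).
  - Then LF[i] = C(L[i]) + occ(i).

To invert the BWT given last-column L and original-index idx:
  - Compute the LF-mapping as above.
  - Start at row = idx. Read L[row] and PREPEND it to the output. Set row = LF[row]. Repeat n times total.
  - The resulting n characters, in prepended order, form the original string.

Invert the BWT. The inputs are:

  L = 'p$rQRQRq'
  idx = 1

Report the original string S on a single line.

Answer: QRRqrQp$

Derivation:
LF mapping: 5 0 7 1 3 2 4 6
Walk LF starting at row 1, prepending L[row]:
  step 1: row=1, L[1]='$', prepend. Next row=LF[1]=0
  step 2: row=0, L[0]='p', prepend. Next row=LF[0]=5
  step 3: row=5, L[5]='Q', prepend. Next row=LF[5]=2
  step 4: row=2, L[2]='r', prepend. Next row=LF[2]=7
  step 5: row=7, L[7]='q', prepend. Next row=LF[7]=6
  step 6: row=6, L[6]='R', prepend. Next row=LF[6]=4
  step 7: row=4, L[4]='R', prepend. Next row=LF[4]=3
  step 8: row=3, L[3]='Q', prepend. Next row=LF[3]=1
Reversed output: QRRqrQp$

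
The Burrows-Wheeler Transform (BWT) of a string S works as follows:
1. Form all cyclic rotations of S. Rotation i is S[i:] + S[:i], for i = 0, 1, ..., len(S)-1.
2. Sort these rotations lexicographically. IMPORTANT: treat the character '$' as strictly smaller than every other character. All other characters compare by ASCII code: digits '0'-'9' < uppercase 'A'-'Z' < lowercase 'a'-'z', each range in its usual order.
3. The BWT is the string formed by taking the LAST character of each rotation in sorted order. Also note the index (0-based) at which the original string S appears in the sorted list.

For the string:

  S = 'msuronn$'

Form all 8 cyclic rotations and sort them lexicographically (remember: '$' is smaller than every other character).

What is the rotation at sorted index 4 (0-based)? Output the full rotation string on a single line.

All 8 rotations (rotation i = S[i:]+S[:i]):
  rot[0] = msuronn$
  rot[1] = suronn$m
  rot[2] = uronn$ms
  rot[3] = ronn$msu
  rot[4] = onn$msur
  rot[5] = nn$msuro
  rot[6] = n$msuron
  rot[7] = $msuronn
Sorted (with $ < everything):
  sorted[0] = $msuronn
  sorted[1] = msuronn$
  sorted[2] = n$msuron
  sorted[3] = nn$msuro
  sorted[4] = onn$msur
  sorted[5] = ronn$msu
  sorted[6] = suronn$m
  sorted[7] = uronn$ms
sorted[4] = onn$msur

Answer: onn$msur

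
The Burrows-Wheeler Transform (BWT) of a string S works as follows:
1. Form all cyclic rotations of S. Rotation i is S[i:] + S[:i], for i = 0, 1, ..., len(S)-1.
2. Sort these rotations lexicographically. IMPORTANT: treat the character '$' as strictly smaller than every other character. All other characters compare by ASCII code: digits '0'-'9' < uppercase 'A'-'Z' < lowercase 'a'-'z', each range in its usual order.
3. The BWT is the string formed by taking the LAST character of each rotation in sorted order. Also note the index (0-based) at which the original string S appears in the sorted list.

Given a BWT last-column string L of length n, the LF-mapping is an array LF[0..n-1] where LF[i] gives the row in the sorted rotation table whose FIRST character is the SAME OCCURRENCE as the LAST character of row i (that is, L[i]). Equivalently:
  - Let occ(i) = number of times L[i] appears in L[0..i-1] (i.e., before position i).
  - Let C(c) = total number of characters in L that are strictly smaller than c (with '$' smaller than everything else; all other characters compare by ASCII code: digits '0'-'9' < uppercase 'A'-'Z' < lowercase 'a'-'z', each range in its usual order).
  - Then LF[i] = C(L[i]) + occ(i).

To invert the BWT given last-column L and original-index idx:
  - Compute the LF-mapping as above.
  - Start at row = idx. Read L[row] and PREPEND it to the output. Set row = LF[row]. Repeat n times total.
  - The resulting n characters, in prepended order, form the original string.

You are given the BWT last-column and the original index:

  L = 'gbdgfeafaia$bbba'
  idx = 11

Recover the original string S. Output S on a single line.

Answer: faidabgaebabfbg$

Derivation:
LF mapping: 13 5 9 14 11 10 1 12 2 15 3 0 6 7 8 4
Walk LF starting at row 11, prepending L[row]:
  step 1: row=11, L[11]='$', prepend. Next row=LF[11]=0
  step 2: row=0, L[0]='g', prepend. Next row=LF[0]=13
  step 3: row=13, L[13]='b', prepend. Next row=LF[13]=7
  step 4: row=7, L[7]='f', prepend. Next row=LF[7]=12
  step 5: row=12, L[12]='b', prepend. Next row=LF[12]=6
  step 6: row=6, L[6]='a', prepend. Next row=LF[6]=1
  step 7: row=1, L[1]='b', prepend. Next row=LF[1]=5
  step 8: row=5, L[5]='e', prepend. Next row=LF[5]=10
  step 9: row=10, L[10]='a', prepend. Next row=LF[10]=3
  step 10: row=3, L[3]='g', prepend. Next row=LF[3]=14
  step 11: row=14, L[14]='b', prepend. Next row=LF[14]=8
  step 12: row=8, L[8]='a', prepend. Next row=LF[8]=2
  step 13: row=2, L[2]='d', prepend. Next row=LF[2]=9
  step 14: row=9, L[9]='i', prepend. Next row=LF[9]=15
  step 15: row=15, L[15]='a', prepend. Next row=LF[15]=4
  step 16: row=4, L[4]='f', prepend. Next row=LF[4]=11
Reversed output: faidabgaebabfbg$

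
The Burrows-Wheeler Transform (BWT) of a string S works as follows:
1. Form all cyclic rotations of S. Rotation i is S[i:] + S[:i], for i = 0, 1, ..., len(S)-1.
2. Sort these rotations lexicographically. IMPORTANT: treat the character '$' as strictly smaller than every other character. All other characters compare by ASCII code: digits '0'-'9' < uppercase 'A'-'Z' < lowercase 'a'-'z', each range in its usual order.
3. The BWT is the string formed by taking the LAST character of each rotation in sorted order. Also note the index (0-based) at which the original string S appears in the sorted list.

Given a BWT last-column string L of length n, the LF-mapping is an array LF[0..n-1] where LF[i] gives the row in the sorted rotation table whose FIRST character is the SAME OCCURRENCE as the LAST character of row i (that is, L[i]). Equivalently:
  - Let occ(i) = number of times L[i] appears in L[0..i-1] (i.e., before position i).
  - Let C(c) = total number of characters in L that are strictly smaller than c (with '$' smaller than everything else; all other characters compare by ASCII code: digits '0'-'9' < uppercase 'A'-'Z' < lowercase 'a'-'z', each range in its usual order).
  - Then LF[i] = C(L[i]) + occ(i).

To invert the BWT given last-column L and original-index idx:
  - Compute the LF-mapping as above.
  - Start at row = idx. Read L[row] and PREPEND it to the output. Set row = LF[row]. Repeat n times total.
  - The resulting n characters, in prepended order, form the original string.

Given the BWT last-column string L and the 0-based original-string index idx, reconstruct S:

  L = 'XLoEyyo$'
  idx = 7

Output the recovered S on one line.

LF mapping: 3 2 4 1 6 7 5 0
Walk LF starting at row 7, prepending L[row]:
  step 1: row=7, L[7]='$', prepend. Next row=LF[7]=0
  step 2: row=0, L[0]='X', prepend. Next row=LF[0]=3
  step 3: row=3, L[3]='E', prepend. Next row=LF[3]=1
  step 4: row=1, L[1]='L', prepend. Next row=LF[1]=2
  step 5: row=2, L[2]='o', prepend. Next row=LF[2]=4
  step 6: row=4, L[4]='y', prepend. Next row=LF[4]=6
  step 7: row=6, L[6]='o', prepend. Next row=LF[6]=5
  step 8: row=5, L[5]='y', prepend. Next row=LF[5]=7
Reversed output: yoyoLEX$

Answer: yoyoLEX$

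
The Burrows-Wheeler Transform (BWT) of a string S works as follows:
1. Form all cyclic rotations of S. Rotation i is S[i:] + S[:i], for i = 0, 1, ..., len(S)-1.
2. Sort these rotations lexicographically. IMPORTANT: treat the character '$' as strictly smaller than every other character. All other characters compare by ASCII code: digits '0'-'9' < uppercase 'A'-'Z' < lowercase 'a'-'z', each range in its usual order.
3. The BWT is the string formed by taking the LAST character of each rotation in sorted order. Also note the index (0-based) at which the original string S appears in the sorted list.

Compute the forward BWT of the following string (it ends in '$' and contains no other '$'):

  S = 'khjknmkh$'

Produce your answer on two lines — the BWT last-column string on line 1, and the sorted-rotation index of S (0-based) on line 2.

All 9 rotations (rotation i = S[i:]+S[:i]):
  rot[0] = khjknmkh$
  rot[1] = hjknmkh$k
  rot[2] = jknmkh$kh
  rot[3] = knmkh$khj
  rot[4] = nmkh$khjk
  rot[5] = mkh$khjkn
  rot[6] = kh$khjknm
  rot[7] = h$khjknmk
  rot[8] = $khjknmkh
Sorted (with $ < everything):
  sorted[0] = $khjknmkh  (last char: 'h')
  sorted[1] = h$khjknmk  (last char: 'k')
  sorted[2] = hjknmkh$k  (last char: 'k')
  sorted[3] = jknmkh$kh  (last char: 'h')
  sorted[4] = kh$khjknm  (last char: 'm')
  sorted[5] = khjknmkh$  (last char: '$')
  sorted[6] = knmkh$khj  (last char: 'j')
  sorted[7] = mkh$khjkn  (last char: 'n')
  sorted[8] = nmkh$khjk  (last char: 'k')
Last column: hkkhm$jnk
Original string S is at sorted index 5

Answer: hkkhm$jnk
5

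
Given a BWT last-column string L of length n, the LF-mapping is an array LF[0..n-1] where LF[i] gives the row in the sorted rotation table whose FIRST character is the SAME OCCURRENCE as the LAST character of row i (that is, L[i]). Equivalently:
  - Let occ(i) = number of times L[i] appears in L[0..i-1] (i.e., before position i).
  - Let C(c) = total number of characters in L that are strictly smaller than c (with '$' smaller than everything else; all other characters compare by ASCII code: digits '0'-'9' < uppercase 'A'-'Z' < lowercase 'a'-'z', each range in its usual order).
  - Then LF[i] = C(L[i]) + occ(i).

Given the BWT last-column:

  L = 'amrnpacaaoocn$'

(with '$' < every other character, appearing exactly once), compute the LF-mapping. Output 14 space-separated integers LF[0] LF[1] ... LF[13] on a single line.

Char counts: '$':1, 'a':4, 'c':2, 'm':1, 'n':2, 'o':2, 'p':1, 'r':1
C (first-col start): C('$')=0, C('a')=1, C('c')=5, C('m')=7, C('n')=8, C('o')=10, C('p')=12, C('r')=13
L[0]='a': occ=0, LF[0]=C('a')+0=1+0=1
L[1]='m': occ=0, LF[1]=C('m')+0=7+0=7
L[2]='r': occ=0, LF[2]=C('r')+0=13+0=13
L[3]='n': occ=0, LF[3]=C('n')+0=8+0=8
L[4]='p': occ=0, LF[4]=C('p')+0=12+0=12
L[5]='a': occ=1, LF[5]=C('a')+1=1+1=2
L[6]='c': occ=0, LF[6]=C('c')+0=5+0=5
L[7]='a': occ=2, LF[7]=C('a')+2=1+2=3
L[8]='a': occ=3, LF[8]=C('a')+3=1+3=4
L[9]='o': occ=0, LF[9]=C('o')+0=10+0=10
L[10]='o': occ=1, LF[10]=C('o')+1=10+1=11
L[11]='c': occ=1, LF[11]=C('c')+1=5+1=6
L[12]='n': occ=1, LF[12]=C('n')+1=8+1=9
L[13]='$': occ=0, LF[13]=C('$')+0=0+0=0

Answer: 1 7 13 8 12 2 5 3 4 10 11 6 9 0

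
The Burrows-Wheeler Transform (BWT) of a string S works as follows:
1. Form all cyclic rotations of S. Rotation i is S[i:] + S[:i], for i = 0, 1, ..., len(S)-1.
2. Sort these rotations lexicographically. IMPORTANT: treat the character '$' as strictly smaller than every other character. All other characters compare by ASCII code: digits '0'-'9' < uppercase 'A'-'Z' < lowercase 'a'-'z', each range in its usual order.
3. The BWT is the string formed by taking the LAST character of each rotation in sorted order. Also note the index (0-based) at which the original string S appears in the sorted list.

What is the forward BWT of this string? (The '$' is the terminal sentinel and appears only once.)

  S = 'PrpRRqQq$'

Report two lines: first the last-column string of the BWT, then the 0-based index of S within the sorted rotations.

Answer: q$qpRrQRP
1

Derivation:
All 9 rotations (rotation i = S[i:]+S[:i]):
  rot[0] = PrpRRqQq$
  rot[1] = rpRRqQq$P
  rot[2] = pRRqQq$Pr
  rot[3] = RRqQq$Prp
  rot[4] = RqQq$PrpR
  rot[5] = qQq$PrpRR
  rot[6] = Qq$PrpRRq
  rot[7] = q$PrpRRqQ
  rot[8] = $PrpRRqQq
Sorted (with $ < everything):
  sorted[0] = $PrpRRqQq  (last char: 'q')
  sorted[1] = PrpRRqQq$  (last char: '$')
  sorted[2] = Qq$PrpRRq  (last char: 'q')
  sorted[3] = RRqQq$Prp  (last char: 'p')
  sorted[4] = RqQq$PrpR  (last char: 'R')
  sorted[5] = pRRqQq$Pr  (last char: 'r')
  sorted[6] = q$PrpRRqQ  (last char: 'Q')
  sorted[7] = qQq$PrpRR  (last char: 'R')
  sorted[8] = rpRRqQq$P  (last char: 'P')
Last column: q$qpRrQRP
Original string S is at sorted index 1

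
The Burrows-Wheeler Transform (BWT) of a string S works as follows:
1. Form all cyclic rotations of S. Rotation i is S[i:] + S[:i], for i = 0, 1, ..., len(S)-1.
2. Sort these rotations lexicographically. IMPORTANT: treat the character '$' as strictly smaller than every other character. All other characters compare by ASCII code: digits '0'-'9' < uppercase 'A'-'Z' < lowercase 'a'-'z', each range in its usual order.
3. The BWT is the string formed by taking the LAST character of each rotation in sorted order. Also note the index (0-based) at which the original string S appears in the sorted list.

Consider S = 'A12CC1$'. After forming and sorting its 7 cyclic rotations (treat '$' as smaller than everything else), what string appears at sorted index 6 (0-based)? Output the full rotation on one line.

Answer: CC1$A12

Derivation:
All 7 rotations (rotation i = S[i:]+S[:i]):
  rot[0] = A12CC1$
  rot[1] = 12CC1$A
  rot[2] = 2CC1$A1
  rot[3] = CC1$A12
  rot[4] = C1$A12C
  rot[5] = 1$A12CC
  rot[6] = $A12CC1
Sorted (with $ < everything):
  sorted[0] = $A12CC1
  sorted[1] = 1$A12CC
  sorted[2] = 12CC1$A
  sorted[3] = 2CC1$A1
  sorted[4] = A12CC1$
  sorted[5] = C1$A12C
  sorted[6] = CC1$A12
sorted[6] = CC1$A12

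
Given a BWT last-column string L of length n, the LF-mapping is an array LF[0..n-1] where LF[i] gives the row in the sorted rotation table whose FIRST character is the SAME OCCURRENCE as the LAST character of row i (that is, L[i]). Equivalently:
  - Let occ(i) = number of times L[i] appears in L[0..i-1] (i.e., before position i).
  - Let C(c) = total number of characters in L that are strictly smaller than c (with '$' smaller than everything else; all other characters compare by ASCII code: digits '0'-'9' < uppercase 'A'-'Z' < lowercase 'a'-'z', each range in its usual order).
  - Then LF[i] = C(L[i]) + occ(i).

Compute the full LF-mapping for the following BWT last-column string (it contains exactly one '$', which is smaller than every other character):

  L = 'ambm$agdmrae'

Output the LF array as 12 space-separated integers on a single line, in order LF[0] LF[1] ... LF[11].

Answer: 1 8 4 9 0 2 7 5 10 11 3 6

Derivation:
Char counts: '$':1, 'a':3, 'b':1, 'd':1, 'e':1, 'g':1, 'm':3, 'r':1
C (first-col start): C('$')=0, C('a')=1, C('b')=4, C('d')=5, C('e')=6, C('g')=7, C('m')=8, C('r')=11
L[0]='a': occ=0, LF[0]=C('a')+0=1+0=1
L[1]='m': occ=0, LF[1]=C('m')+0=8+0=8
L[2]='b': occ=0, LF[2]=C('b')+0=4+0=4
L[3]='m': occ=1, LF[3]=C('m')+1=8+1=9
L[4]='$': occ=0, LF[4]=C('$')+0=0+0=0
L[5]='a': occ=1, LF[5]=C('a')+1=1+1=2
L[6]='g': occ=0, LF[6]=C('g')+0=7+0=7
L[7]='d': occ=0, LF[7]=C('d')+0=5+0=5
L[8]='m': occ=2, LF[8]=C('m')+2=8+2=10
L[9]='r': occ=0, LF[9]=C('r')+0=11+0=11
L[10]='a': occ=2, LF[10]=C('a')+2=1+2=3
L[11]='e': occ=0, LF[11]=C('e')+0=6+0=6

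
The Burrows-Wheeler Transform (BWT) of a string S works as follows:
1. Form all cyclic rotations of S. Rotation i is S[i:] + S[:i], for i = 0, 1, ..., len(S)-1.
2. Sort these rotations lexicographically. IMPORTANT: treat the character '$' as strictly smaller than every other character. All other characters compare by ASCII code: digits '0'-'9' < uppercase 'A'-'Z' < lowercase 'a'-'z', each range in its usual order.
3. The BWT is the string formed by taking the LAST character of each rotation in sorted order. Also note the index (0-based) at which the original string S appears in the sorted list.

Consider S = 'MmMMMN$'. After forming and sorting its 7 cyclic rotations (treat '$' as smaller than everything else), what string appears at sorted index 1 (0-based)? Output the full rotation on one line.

All 7 rotations (rotation i = S[i:]+S[:i]):
  rot[0] = MmMMMN$
  rot[1] = mMMMN$M
  rot[2] = MMMN$Mm
  rot[3] = MMN$MmM
  rot[4] = MN$MmMM
  rot[5] = N$MmMMM
  rot[6] = $MmMMMN
Sorted (with $ < everything):
  sorted[0] = $MmMMMN
  sorted[1] = MMMN$Mm
  sorted[2] = MMN$MmM
  sorted[3] = MN$MmMM
  sorted[4] = MmMMMN$
  sorted[5] = N$MmMMM
  sorted[6] = mMMMN$M
sorted[1] = MMMN$Mm

Answer: MMMN$Mm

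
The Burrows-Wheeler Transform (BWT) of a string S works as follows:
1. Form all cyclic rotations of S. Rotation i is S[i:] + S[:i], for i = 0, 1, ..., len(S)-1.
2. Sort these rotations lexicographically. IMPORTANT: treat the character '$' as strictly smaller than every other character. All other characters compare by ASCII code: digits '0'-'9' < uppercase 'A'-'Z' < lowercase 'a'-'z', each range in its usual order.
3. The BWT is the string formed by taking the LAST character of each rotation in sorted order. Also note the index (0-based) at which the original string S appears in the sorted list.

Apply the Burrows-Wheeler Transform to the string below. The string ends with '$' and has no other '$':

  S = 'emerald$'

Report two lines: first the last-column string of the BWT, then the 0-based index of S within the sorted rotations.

Answer: drl$maee
3

Derivation:
All 8 rotations (rotation i = S[i:]+S[:i]):
  rot[0] = emerald$
  rot[1] = merald$e
  rot[2] = erald$em
  rot[3] = rald$eme
  rot[4] = ald$emer
  rot[5] = ld$emera
  rot[6] = d$emeral
  rot[7] = $emerald
Sorted (with $ < everything):
  sorted[0] = $emerald  (last char: 'd')
  sorted[1] = ald$emer  (last char: 'r')
  sorted[2] = d$emeral  (last char: 'l')
  sorted[3] = emerald$  (last char: '$')
  sorted[4] = erald$em  (last char: 'm')
  sorted[5] = ld$emera  (last char: 'a')
  sorted[6] = merald$e  (last char: 'e')
  sorted[7] = rald$eme  (last char: 'e')
Last column: drl$maee
Original string S is at sorted index 3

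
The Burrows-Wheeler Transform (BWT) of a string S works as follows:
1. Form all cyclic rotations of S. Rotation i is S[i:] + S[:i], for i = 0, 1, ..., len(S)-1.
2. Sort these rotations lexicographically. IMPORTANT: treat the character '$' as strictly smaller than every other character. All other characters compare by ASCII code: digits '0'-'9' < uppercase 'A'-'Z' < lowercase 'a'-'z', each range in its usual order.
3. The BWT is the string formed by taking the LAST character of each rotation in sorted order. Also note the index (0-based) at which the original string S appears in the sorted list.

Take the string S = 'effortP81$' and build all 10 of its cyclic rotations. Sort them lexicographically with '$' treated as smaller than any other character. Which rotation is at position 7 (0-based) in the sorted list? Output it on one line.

Answer: ortP81$eff

Derivation:
All 10 rotations (rotation i = S[i:]+S[:i]):
  rot[0] = effortP81$
  rot[1] = ffortP81$e
  rot[2] = fortP81$ef
  rot[3] = ortP81$eff
  rot[4] = rtP81$effo
  rot[5] = tP81$effor
  rot[6] = P81$effort
  rot[7] = 81$effortP
  rot[8] = 1$effortP8
  rot[9] = $effortP81
Sorted (with $ < everything):
  sorted[0] = $effortP81
  sorted[1] = 1$effortP8
  sorted[2] = 81$effortP
  sorted[3] = P81$effort
  sorted[4] = effortP81$
  sorted[5] = ffortP81$e
  sorted[6] = fortP81$ef
  sorted[7] = ortP81$eff
  sorted[8] = rtP81$effo
  sorted[9] = tP81$effor
sorted[7] = ortP81$eff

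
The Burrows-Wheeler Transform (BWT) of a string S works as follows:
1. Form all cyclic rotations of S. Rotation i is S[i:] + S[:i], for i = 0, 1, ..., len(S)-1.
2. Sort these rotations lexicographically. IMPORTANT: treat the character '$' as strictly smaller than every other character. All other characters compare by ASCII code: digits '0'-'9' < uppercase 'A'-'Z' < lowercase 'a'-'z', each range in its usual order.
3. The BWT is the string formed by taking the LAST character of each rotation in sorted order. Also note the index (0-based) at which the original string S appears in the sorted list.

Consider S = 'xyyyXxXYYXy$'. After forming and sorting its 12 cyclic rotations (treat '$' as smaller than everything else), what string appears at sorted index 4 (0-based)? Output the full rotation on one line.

All 12 rotations (rotation i = S[i:]+S[:i]):
  rot[0] = xyyyXxXYYXy$
  rot[1] = yyyXxXYYXy$x
  rot[2] = yyXxXYYXy$xy
  rot[3] = yXxXYYXy$xyy
  rot[4] = XxXYYXy$xyyy
  rot[5] = xXYYXy$xyyyX
  rot[6] = XYYXy$xyyyXx
  rot[7] = YYXy$xyyyXxX
  rot[8] = YXy$xyyyXxXY
  rot[9] = Xy$xyyyXxXYY
  rot[10] = y$xyyyXxXYYX
  rot[11] = $xyyyXxXYYXy
Sorted (with $ < everything):
  sorted[0] = $xyyyXxXYYXy
  sorted[1] = XYYXy$xyyyXx
  sorted[2] = XxXYYXy$xyyy
  sorted[3] = Xy$xyyyXxXYY
  sorted[4] = YXy$xyyyXxXY
  sorted[5] = YYXy$xyyyXxX
  sorted[6] = xXYYXy$xyyyX
  sorted[7] = xyyyXxXYYXy$
  sorted[8] = y$xyyyXxXYYX
  sorted[9] = yXxXYYXy$xyy
  sorted[10] = yyXxXYYXy$xy
  sorted[11] = yyyXxXYYXy$x
sorted[4] = YXy$xyyyXxXY

Answer: YXy$xyyyXxXY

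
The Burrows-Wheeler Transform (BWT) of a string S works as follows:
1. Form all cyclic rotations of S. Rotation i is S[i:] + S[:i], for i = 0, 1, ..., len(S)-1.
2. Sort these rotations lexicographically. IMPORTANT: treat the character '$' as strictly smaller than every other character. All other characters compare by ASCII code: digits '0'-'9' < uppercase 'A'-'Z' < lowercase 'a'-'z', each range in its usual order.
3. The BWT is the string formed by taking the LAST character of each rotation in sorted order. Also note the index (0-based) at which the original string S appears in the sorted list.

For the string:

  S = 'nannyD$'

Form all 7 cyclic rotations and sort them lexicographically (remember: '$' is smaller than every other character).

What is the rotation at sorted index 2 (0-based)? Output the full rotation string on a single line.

All 7 rotations (rotation i = S[i:]+S[:i]):
  rot[0] = nannyD$
  rot[1] = annyD$n
  rot[2] = nnyD$na
  rot[3] = nyD$nan
  rot[4] = yD$nann
  rot[5] = D$nanny
  rot[6] = $nannyD
Sorted (with $ < everything):
  sorted[0] = $nannyD
  sorted[1] = D$nanny
  sorted[2] = annyD$n
  sorted[3] = nannyD$
  sorted[4] = nnyD$na
  sorted[5] = nyD$nan
  sorted[6] = yD$nann
sorted[2] = annyD$n

Answer: annyD$n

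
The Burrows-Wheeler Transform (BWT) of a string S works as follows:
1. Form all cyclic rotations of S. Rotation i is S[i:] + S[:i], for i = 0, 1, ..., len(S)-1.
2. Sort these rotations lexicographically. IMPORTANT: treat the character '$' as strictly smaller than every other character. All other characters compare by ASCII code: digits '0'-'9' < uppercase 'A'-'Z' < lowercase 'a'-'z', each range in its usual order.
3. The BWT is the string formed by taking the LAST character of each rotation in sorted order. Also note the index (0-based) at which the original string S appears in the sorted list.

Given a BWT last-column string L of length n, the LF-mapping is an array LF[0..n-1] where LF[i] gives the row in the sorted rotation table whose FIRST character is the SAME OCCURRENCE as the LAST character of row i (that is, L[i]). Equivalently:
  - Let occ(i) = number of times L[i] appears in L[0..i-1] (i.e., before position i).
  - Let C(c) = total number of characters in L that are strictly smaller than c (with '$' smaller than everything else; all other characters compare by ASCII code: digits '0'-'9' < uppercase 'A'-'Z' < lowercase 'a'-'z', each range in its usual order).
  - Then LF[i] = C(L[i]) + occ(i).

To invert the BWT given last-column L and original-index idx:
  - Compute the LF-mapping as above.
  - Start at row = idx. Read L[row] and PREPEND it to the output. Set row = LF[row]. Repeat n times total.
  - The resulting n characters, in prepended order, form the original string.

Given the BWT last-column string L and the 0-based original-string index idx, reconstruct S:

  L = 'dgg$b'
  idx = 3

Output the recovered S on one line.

Answer: gbgd$

Derivation:
LF mapping: 2 3 4 0 1
Walk LF starting at row 3, prepending L[row]:
  step 1: row=3, L[3]='$', prepend. Next row=LF[3]=0
  step 2: row=0, L[0]='d', prepend. Next row=LF[0]=2
  step 3: row=2, L[2]='g', prepend. Next row=LF[2]=4
  step 4: row=4, L[4]='b', prepend. Next row=LF[4]=1
  step 5: row=1, L[1]='g', prepend. Next row=LF[1]=3
Reversed output: gbgd$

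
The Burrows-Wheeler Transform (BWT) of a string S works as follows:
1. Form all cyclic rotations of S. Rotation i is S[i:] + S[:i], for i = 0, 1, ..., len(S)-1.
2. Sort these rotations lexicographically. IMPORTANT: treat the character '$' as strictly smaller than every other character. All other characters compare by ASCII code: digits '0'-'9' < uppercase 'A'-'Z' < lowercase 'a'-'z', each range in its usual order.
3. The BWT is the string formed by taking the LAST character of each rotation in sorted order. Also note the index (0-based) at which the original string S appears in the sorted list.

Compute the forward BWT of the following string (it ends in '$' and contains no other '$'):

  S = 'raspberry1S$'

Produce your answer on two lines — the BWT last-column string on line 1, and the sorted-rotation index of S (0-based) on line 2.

Answer: Sy1rpbs$erar
7

Derivation:
All 12 rotations (rotation i = S[i:]+S[:i]):
  rot[0] = raspberry1S$
  rot[1] = aspberry1S$r
  rot[2] = spberry1S$ra
  rot[3] = pberry1S$ras
  rot[4] = berry1S$rasp
  rot[5] = erry1S$raspb
  rot[6] = rry1S$raspbe
  rot[7] = ry1S$raspber
  rot[8] = y1S$raspberr
  rot[9] = 1S$raspberry
  rot[10] = S$raspberry1
  rot[11] = $raspberry1S
Sorted (with $ < everything):
  sorted[0] = $raspberry1S  (last char: 'S')
  sorted[1] = 1S$raspberry  (last char: 'y')
  sorted[2] = S$raspberry1  (last char: '1')
  sorted[3] = aspberry1S$r  (last char: 'r')
  sorted[4] = berry1S$rasp  (last char: 'p')
  sorted[5] = erry1S$raspb  (last char: 'b')
  sorted[6] = pberry1S$ras  (last char: 's')
  sorted[7] = raspberry1S$  (last char: '$')
  sorted[8] = rry1S$raspbe  (last char: 'e')
  sorted[9] = ry1S$raspber  (last char: 'r')
  sorted[10] = spberry1S$ra  (last char: 'a')
  sorted[11] = y1S$raspberr  (last char: 'r')
Last column: Sy1rpbs$erar
Original string S is at sorted index 7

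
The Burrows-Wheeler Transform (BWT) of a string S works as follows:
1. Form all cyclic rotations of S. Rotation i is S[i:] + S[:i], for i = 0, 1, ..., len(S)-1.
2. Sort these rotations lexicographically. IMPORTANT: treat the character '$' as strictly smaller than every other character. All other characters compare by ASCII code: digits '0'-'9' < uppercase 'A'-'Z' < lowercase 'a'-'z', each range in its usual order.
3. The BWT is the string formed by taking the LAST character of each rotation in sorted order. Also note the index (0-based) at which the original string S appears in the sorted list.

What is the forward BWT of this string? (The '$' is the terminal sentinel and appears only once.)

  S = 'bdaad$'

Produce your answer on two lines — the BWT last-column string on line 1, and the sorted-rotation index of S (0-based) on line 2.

Answer: dda$ab
3

Derivation:
All 6 rotations (rotation i = S[i:]+S[:i]):
  rot[0] = bdaad$
  rot[1] = daad$b
  rot[2] = aad$bd
  rot[3] = ad$bda
  rot[4] = d$bdaa
  rot[5] = $bdaad
Sorted (with $ < everything):
  sorted[0] = $bdaad  (last char: 'd')
  sorted[1] = aad$bd  (last char: 'd')
  sorted[2] = ad$bda  (last char: 'a')
  sorted[3] = bdaad$  (last char: '$')
  sorted[4] = d$bdaa  (last char: 'a')
  sorted[5] = daad$b  (last char: 'b')
Last column: dda$ab
Original string S is at sorted index 3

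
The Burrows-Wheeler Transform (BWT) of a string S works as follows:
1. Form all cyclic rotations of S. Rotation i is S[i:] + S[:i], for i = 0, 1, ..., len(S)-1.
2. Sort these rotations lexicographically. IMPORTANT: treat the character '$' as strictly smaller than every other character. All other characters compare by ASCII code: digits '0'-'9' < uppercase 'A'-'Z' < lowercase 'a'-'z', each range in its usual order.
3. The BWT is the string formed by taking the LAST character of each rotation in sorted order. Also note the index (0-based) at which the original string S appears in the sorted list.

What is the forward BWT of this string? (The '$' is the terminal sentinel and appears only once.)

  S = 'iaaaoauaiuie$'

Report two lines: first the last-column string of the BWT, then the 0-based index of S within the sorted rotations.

All 13 rotations (rotation i = S[i:]+S[:i]):
  rot[0] = iaaaoauaiuie$
  rot[1] = aaaoauaiuie$i
  rot[2] = aaoauaiuie$ia
  rot[3] = aoauaiuie$iaa
  rot[4] = oauaiuie$iaaa
  rot[5] = auaiuie$iaaao
  rot[6] = uaiuie$iaaaoa
  rot[7] = aiuie$iaaaoau
  rot[8] = iuie$iaaaoaua
  rot[9] = uie$iaaaoauai
  rot[10] = ie$iaaaoauaiu
  rot[11] = e$iaaaoauaiui
  rot[12] = $iaaaoauaiuie
Sorted (with $ < everything):
  sorted[0] = $iaaaoauaiuie  (last char: 'e')
  sorted[1] = aaaoauaiuie$i  (last char: 'i')
  sorted[2] = aaoauaiuie$ia  (last char: 'a')
  sorted[3] = aiuie$iaaaoau  (last char: 'u')
  sorted[4] = aoauaiuie$iaa  (last char: 'a')
  sorted[5] = auaiuie$iaaao  (last char: 'o')
  sorted[6] = e$iaaaoauaiui  (last char: 'i')
  sorted[7] = iaaaoauaiuie$  (last char: '$')
  sorted[8] = ie$iaaaoauaiu  (last char: 'u')
  sorted[9] = iuie$iaaaoaua  (last char: 'a')
  sorted[10] = oauaiuie$iaaa  (last char: 'a')
  sorted[11] = uaiuie$iaaaoa  (last char: 'a')
  sorted[12] = uie$iaaaoauai  (last char: 'i')
Last column: eiauaoi$uaaai
Original string S is at sorted index 7

Answer: eiauaoi$uaaai
7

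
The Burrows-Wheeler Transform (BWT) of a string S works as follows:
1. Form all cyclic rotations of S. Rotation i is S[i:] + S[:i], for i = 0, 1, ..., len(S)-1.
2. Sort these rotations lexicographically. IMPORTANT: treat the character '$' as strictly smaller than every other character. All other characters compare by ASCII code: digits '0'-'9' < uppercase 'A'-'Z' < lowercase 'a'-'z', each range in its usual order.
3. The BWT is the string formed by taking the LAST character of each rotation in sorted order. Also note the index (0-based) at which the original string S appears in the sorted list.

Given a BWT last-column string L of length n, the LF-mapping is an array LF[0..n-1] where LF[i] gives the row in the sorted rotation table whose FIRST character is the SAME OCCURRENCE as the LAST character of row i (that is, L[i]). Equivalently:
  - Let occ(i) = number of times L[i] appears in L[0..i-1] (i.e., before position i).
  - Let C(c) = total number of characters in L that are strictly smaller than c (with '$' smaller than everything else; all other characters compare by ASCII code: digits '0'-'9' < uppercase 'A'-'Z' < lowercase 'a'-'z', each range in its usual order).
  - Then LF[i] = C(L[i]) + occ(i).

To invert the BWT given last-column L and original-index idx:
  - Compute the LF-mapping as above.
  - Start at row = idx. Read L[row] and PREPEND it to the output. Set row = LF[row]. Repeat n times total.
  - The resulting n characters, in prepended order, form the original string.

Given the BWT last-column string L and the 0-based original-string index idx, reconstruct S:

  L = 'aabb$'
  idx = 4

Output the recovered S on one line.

Answer: bbaa$

Derivation:
LF mapping: 1 2 3 4 0
Walk LF starting at row 4, prepending L[row]:
  step 1: row=4, L[4]='$', prepend. Next row=LF[4]=0
  step 2: row=0, L[0]='a', prepend. Next row=LF[0]=1
  step 3: row=1, L[1]='a', prepend. Next row=LF[1]=2
  step 4: row=2, L[2]='b', prepend. Next row=LF[2]=3
  step 5: row=3, L[3]='b', prepend. Next row=LF[3]=4
Reversed output: bbaa$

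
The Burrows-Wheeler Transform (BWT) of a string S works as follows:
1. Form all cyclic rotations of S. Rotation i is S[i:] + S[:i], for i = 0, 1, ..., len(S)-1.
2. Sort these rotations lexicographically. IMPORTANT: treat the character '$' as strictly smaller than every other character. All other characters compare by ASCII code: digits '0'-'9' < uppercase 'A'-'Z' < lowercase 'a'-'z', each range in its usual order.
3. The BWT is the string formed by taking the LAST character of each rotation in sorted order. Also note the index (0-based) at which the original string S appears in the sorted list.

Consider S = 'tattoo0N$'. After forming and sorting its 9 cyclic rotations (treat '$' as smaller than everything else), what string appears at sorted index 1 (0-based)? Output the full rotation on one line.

All 9 rotations (rotation i = S[i:]+S[:i]):
  rot[0] = tattoo0N$
  rot[1] = attoo0N$t
  rot[2] = ttoo0N$ta
  rot[3] = too0N$tat
  rot[4] = oo0N$tatt
  rot[5] = o0N$tatto
  rot[6] = 0N$tattoo
  rot[7] = N$tattoo0
  rot[8] = $tattoo0N
Sorted (with $ < everything):
  sorted[0] = $tattoo0N
  sorted[1] = 0N$tattoo
  sorted[2] = N$tattoo0
  sorted[3] = attoo0N$t
  sorted[4] = o0N$tatto
  sorted[5] = oo0N$tatt
  sorted[6] = tattoo0N$
  sorted[7] = too0N$tat
  sorted[8] = ttoo0N$ta
sorted[1] = 0N$tattoo

Answer: 0N$tattoo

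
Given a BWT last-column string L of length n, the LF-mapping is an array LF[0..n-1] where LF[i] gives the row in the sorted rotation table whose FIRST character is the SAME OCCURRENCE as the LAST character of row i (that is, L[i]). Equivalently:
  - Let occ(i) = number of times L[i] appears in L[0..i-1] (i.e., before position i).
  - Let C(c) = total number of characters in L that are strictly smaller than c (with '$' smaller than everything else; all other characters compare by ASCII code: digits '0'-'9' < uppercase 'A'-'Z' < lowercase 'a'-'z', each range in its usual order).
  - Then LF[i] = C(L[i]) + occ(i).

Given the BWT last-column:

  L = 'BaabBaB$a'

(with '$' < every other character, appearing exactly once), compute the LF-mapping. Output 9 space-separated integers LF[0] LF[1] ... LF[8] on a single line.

Char counts: '$':1, 'B':3, 'a':4, 'b':1
C (first-col start): C('$')=0, C('B')=1, C('a')=4, C('b')=8
L[0]='B': occ=0, LF[0]=C('B')+0=1+0=1
L[1]='a': occ=0, LF[1]=C('a')+0=4+0=4
L[2]='a': occ=1, LF[2]=C('a')+1=4+1=5
L[3]='b': occ=0, LF[3]=C('b')+0=8+0=8
L[4]='B': occ=1, LF[4]=C('B')+1=1+1=2
L[5]='a': occ=2, LF[5]=C('a')+2=4+2=6
L[6]='B': occ=2, LF[6]=C('B')+2=1+2=3
L[7]='$': occ=0, LF[7]=C('$')+0=0+0=0
L[8]='a': occ=3, LF[8]=C('a')+3=4+3=7

Answer: 1 4 5 8 2 6 3 0 7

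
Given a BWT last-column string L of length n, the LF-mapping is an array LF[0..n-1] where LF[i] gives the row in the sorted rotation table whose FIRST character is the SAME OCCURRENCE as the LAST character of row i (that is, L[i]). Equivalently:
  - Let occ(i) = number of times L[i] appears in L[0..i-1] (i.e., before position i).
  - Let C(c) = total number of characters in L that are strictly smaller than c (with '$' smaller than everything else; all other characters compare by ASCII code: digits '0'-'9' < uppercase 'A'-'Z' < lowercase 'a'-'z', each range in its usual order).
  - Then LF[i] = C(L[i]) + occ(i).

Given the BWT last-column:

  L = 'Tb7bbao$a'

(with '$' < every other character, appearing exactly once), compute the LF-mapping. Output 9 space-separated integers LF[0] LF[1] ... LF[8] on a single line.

Answer: 2 5 1 6 7 3 8 0 4

Derivation:
Char counts: '$':1, '7':1, 'T':1, 'a':2, 'b':3, 'o':1
C (first-col start): C('$')=0, C('7')=1, C('T')=2, C('a')=3, C('b')=5, C('o')=8
L[0]='T': occ=0, LF[0]=C('T')+0=2+0=2
L[1]='b': occ=0, LF[1]=C('b')+0=5+0=5
L[2]='7': occ=0, LF[2]=C('7')+0=1+0=1
L[3]='b': occ=1, LF[3]=C('b')+1=5+1=6
L[4]='b': occ=2, LF[4]=C('b')+2=5+2=7
L[5]='a': occ=0, LF[5]=C('a')+0=3+0=3
L[6]='o': occ=0, LF[6]=C('o')+0=8+0=8
L[7]='$': occ=0, LF[7]=C('$')+0=0+0=0
L[8]='a': occ=1, LF[8]=C('a')+1=3+1=4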